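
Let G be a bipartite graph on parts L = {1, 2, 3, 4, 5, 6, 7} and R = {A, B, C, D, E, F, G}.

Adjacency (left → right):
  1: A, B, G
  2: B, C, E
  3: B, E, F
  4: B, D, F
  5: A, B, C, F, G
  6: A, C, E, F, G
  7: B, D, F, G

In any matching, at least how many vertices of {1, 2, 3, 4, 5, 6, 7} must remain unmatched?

0

One maximum matching: 1→G, 2→C, 3→E, 4→D, 5→F, 6→A, 7→B.
This saturates every left vertex, so 7 is the maximum.
That matches 7 of the 7, leaving 0 unmatched; no matching can do better.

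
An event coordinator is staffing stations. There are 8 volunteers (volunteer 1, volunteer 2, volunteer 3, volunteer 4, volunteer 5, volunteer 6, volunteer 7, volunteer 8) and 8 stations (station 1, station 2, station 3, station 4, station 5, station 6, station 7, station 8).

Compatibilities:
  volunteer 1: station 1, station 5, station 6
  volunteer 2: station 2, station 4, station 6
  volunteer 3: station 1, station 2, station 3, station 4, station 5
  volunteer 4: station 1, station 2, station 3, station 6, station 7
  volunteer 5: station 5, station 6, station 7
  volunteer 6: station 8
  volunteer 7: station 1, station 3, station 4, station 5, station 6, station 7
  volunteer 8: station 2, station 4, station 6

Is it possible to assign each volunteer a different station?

A valid assignment of size 8: volunteer 1–station 5, volunteer 2–station 4, volunteer 3–station 1, volunteer 4–station 3, volunteer 5–station 7, volunteer 6–station 8, volunteer 7–station 6, volunteer 8–station 2.
All 8 volunteers are covered.

Yes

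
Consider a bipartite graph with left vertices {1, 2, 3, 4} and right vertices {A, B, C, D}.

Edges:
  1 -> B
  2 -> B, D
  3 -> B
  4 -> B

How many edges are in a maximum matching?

2

For example, pair 1–B, 2–D.
The set {1, 3, 4} has only 1 neighbour ({B}), so by Hall's theorem at most 2 of the 4 left vertices can be matched.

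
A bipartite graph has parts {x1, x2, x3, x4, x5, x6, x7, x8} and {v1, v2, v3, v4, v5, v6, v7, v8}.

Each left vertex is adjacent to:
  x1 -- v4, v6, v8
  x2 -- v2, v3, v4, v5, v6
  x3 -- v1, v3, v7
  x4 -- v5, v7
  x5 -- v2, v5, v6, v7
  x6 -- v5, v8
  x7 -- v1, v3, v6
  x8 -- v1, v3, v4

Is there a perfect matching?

Yes

One maximum matching: x1-v4, x2-v3, x3-v7, x4-v5, x5-v2, x6-v8, x7-v6, x8-v1.
Every left vertex is matched, so this is a perfect matching.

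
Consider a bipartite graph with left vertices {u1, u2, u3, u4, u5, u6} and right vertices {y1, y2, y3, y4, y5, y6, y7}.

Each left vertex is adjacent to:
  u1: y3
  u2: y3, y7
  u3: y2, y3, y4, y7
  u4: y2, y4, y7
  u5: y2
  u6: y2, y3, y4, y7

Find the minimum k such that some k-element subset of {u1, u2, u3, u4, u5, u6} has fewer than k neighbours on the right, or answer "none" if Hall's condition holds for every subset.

5

Take S = {u1, u2, u3, u4, u5}. Its neighbourhood is {y2, y3, y4, y7}, so |N(S)| = 4 < |S| = 5.
Every subset of size less than 5 has at least as many neighbours as members, so 5 is the minimum.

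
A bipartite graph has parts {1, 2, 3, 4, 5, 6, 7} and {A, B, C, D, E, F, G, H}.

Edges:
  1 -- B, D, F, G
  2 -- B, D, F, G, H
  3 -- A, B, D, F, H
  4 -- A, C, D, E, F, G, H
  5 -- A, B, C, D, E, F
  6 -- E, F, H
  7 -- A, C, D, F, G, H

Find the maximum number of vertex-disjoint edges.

A valid assignment of size 7: 1-D, 2-F, 3-H, 4-A, 5-B, 6-E, 7-G.
This saturates every left vertex, so 7 is the maximum.

7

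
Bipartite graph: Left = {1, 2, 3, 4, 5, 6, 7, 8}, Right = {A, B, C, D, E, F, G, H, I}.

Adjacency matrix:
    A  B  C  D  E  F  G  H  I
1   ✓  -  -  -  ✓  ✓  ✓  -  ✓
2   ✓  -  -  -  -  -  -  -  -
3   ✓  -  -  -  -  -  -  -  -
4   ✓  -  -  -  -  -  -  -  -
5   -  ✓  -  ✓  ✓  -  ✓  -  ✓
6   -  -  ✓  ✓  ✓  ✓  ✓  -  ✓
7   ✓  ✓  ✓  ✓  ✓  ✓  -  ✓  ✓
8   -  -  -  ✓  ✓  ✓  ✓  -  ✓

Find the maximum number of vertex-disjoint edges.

A valid assignment of size 6: 1→I, 2→A, 5→E, 6→F, 7→H, 8→G.
The set {2, 3, 4} has only 1 neighbour ({A}), so by Hall's theorem at most 6 of the 8 left vertices can be matched.

6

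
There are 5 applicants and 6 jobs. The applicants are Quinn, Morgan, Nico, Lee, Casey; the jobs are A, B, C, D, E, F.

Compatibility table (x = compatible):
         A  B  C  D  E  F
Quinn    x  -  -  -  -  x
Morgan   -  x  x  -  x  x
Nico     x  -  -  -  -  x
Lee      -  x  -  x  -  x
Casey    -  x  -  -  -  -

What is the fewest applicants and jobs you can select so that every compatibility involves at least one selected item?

5

The 5 edges Quinn–A, Morgan–E, Nico–F, Lee–D, Casey–B form a matching, so any vertex cover needs at least 5 vertices (one per matched edge).
Conversely {Quinn, Morgan, Nico, Lee, Casey} meets every edge and has exactly 5 vertices, so 5 is optimal.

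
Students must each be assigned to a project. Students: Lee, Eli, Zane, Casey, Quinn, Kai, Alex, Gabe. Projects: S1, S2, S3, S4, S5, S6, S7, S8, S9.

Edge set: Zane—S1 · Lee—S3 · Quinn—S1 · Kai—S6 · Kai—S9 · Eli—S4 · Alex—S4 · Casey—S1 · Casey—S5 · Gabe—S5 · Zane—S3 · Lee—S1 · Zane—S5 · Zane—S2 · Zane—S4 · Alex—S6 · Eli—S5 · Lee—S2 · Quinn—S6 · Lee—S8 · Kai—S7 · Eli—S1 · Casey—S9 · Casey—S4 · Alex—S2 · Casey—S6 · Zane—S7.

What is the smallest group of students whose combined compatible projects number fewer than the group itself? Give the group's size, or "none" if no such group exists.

A matching saturating every student exists, for instance Lee→S8, Eli→S4, Zane→S7, Casey→S9, Quinn→S1, Kai→S6, Alex→S2, Gabe→S5.
By Hall's marriage theorem, this means |N(S)| ≥ |S| for every subset S, so no violating subset exists.

none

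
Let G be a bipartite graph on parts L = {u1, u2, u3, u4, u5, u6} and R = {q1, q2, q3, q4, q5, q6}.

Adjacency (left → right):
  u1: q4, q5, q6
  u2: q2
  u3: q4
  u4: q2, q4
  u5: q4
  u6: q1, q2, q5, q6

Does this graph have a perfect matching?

The set {u2, u3, u4, u5} has only 2 neighbours ({q2, q4}), so by Hall's theorem at most 4 of the 6 left vertices can be matched.
Hence no matching covers every left vertex.

No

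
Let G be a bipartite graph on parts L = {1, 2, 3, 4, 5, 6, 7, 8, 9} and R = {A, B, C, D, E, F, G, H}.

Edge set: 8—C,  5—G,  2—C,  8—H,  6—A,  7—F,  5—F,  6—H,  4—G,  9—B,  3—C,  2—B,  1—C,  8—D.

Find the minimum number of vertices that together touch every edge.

6

A maximum matching has 6 edges (e.g. 1–C, 2–B, 4–G, 5–F, 6–H, 8–D).
By König's theorem the minimum vertex cover has the same size. One such cover is {6, 8, B, C, F, G}.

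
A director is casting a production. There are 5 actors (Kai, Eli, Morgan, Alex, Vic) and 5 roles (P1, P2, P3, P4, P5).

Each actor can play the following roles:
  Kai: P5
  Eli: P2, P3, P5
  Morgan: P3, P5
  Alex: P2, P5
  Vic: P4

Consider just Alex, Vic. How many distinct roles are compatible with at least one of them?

The union of neighbours of {Alex, Vic} is {P2, P4, P5}, which has 3 elements.
Since |N(S)| = 3 ≥ |S| = 2, Hall's condition holds for this subset.

3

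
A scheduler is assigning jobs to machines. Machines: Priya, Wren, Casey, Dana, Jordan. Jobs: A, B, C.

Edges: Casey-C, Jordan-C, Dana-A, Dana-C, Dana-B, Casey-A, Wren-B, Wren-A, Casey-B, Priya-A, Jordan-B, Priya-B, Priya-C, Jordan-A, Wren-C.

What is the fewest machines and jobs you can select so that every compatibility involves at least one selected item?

The 3 edges Priya–A, Wren–C, Casey–B form a matching, so any vertex cover needs at least 3 vertices (one per matched edge).
Conversely {A, B, C} meets every edge and has exactly 3 vertices, so 3 is optimal.

3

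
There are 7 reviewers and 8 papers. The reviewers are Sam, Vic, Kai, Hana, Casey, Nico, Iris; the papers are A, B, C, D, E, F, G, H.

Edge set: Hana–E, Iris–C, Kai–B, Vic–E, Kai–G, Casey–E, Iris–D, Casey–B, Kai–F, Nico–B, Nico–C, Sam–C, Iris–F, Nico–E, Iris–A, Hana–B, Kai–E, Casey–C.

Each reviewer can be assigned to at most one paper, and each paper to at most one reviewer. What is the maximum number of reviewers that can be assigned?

For example, pair Sam-C, Vic-E, Kai-G, Hana-B, Iris-F.
The set {Sam, Vic, Hana, Casey, Nico} has only 3 neighbours ({B, C, E}), so by Hall's theorem at most 5 of the 7 reviewers can be matched.

5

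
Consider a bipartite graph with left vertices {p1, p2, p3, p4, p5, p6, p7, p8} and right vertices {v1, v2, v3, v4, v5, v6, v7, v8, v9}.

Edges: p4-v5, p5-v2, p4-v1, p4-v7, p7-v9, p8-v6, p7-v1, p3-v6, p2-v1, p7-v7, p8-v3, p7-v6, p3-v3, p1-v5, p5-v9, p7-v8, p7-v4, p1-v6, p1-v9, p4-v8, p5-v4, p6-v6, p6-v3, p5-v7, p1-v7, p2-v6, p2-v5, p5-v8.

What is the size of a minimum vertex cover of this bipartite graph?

{p1, p2, p4, p5, p7, v3, v6} is a vertex cover of size 7: every edge has an endpoint in this set.
No smaller cover exists because p1–v9, p2–v5, p3–v3, p4–v7, p5–v8, p6–v6, p7–v1 is a matching of size 7, and a cover must include an endpoint of each of these disjoint edges (König's theorem).

7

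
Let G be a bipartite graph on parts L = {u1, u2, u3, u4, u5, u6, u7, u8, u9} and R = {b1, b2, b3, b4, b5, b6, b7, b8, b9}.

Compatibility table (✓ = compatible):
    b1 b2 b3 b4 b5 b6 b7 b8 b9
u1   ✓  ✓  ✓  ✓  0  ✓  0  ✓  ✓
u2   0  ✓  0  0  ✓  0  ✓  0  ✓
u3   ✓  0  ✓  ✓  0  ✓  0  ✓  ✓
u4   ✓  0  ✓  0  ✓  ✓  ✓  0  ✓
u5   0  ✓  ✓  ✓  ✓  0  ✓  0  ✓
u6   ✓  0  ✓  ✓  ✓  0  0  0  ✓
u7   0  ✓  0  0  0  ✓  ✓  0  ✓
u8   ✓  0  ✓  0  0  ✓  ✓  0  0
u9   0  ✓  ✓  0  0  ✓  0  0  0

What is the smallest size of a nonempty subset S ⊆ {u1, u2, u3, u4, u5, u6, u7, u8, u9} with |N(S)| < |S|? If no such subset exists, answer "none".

A matching saturating every left vertex exists, for instance u1→b8, u2→b9, u3→b1, u4→b7, u5→b4, u6→b5, u7→b2, u8→b6, u9→b3.
By Hall's marriage theorem, this means |N(S)| ≥ |S| for every subset S, so no violating subset exists.

none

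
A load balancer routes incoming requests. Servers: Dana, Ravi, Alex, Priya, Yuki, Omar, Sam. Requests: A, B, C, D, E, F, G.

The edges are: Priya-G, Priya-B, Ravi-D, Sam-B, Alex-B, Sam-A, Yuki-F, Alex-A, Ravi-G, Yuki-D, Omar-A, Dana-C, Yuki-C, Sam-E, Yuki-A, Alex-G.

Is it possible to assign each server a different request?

For example, pair Dana-C, Ravi-D, Alex-G, Priya-B, Yuki-F, Omar-A, Sam-E.
Every server is matched, so this is a perfect matching.

Yes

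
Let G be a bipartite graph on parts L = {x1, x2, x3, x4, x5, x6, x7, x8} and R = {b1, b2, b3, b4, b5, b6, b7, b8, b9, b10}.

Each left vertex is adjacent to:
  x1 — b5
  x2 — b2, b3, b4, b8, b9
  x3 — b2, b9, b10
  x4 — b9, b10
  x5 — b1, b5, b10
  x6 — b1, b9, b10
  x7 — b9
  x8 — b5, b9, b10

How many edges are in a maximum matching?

For example, pair x1-b5, x2-b8, x3-b2, x4-b10, x5-b1, x6-b9.
The set {x1, x4, x5, x6, x7, x8} has only 4 neighbours ({b1, b10, b5, b9}), so by Hall's theorem at most 6 of the 8 left vertices can be matched.

6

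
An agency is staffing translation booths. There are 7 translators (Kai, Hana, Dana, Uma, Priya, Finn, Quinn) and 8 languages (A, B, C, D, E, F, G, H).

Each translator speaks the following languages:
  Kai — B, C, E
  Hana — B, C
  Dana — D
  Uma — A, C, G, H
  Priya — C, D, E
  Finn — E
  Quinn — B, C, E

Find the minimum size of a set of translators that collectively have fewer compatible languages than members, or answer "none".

4

Take S = {Kai, Hana, Finn, Quinn}. Its neighbourhood is {B, C, E}, so |N(S)| = 3 < |S| = 4.
Every subset of size less than 4 has at least as many neighbours as members, so 4 is the minimum.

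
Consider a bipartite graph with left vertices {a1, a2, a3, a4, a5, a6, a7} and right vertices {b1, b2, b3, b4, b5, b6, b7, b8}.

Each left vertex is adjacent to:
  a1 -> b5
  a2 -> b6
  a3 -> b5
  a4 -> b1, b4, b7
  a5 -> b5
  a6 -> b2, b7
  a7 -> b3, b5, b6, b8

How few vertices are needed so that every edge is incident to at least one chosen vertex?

A maximum matching has 5 edges (e.g. a1–b5, a2–b6, a4–b4, a6–b7, a7–b3).
By König's theorem the minimum vertex cover has the same size. One such cover is {a2, a4, a6, a7, b5}.

5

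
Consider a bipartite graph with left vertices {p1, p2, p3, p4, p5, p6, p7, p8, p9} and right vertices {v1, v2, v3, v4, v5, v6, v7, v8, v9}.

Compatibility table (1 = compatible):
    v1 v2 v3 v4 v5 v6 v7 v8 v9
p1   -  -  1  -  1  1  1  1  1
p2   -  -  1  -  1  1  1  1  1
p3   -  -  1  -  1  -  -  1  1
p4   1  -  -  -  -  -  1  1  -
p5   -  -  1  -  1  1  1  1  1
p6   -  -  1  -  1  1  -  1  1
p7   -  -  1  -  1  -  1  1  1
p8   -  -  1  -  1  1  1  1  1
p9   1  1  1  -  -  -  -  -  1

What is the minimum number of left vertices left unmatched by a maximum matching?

1

A valid assignment of size 8: p1→v7, p2→v9, p3→v8, p4→v1, p5→v5, p6→v6, p7→v3, p9→v2.
The set {p1, p2, p3, p5, p6, p7, p8} has only 6 neighbours ({v3, v5, v6, v7, v8, v9}), so by Hall's theorem at most 8 of the 9 left vertices can be matched.
That matches 8 of the 9, leaving 1 unmatched; no matching can do better.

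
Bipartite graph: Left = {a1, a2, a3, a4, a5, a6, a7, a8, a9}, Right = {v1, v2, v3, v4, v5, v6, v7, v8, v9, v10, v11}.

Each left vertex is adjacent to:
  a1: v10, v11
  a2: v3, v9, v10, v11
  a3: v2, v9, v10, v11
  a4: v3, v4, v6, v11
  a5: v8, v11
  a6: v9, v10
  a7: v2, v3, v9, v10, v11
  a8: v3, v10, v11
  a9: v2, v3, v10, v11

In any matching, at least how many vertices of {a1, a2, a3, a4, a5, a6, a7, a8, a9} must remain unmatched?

2

For example, pair a1-v11, a2-v3, a3-v2, a4-v6, a5-v8, a6-v9, a7-v10.
The set {a1, a2, a3, a6, a7, a8, a9} has only 5 neighbours ({v10, v11, v2, v3, v9}), so by Hall's theorem at most 7 of the 9 left vertices can be matched.
That matches 7 of the 9, leaving 2 unmatched; no matching can do better.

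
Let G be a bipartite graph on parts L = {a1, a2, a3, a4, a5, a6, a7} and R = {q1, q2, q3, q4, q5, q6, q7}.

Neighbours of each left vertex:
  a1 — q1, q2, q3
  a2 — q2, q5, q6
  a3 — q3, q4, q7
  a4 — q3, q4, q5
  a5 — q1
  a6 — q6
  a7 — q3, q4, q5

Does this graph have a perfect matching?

One maximum matching: a1→q3, a2→q2, a3→q7, a4→q5, a5→q1, a6→q6, a7→q4.
Every left vertex is matched, so this is a perfect matching.

Yes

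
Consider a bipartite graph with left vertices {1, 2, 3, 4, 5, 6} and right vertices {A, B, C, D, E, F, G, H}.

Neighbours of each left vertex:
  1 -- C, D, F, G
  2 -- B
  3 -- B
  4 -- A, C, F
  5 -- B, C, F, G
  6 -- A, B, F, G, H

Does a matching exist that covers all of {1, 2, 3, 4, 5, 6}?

No

The set {2, 3} has only 1 neighbour ({B}), so by Hall's theorem at most 5 of the 6 left vertices can be matched.
Hence no matching covers every left vertex.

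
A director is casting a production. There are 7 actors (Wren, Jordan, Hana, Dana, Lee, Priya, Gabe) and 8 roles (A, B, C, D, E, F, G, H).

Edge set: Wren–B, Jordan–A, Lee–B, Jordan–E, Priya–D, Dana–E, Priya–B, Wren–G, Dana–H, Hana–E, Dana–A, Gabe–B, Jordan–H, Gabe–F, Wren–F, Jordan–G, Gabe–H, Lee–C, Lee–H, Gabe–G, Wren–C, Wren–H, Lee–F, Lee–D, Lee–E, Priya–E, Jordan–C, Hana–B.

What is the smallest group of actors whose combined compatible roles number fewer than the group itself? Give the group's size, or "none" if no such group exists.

none

A matching saturating every actor exists, for instance Wren→F, Jordan→G, Hana→E, Dana→A, Lee→H, Priya→D, Gabe→B.
By Hall's marriage theorem, this means |N(S)| ≥ |S| for every subset S, so no violating subset exists.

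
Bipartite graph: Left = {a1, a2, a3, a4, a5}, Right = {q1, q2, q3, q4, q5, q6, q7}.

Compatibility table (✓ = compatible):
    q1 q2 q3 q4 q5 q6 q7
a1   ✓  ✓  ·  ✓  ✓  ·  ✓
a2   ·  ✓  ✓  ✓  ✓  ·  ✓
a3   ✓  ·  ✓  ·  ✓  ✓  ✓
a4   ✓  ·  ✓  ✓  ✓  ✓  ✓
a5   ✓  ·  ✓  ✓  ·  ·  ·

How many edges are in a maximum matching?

A valid assignment of size 5: a1–q7, a2–q3, a3–q6, a4–q1, a5–q4.
All 5 left vertices are matched, so no larger matching exists.

5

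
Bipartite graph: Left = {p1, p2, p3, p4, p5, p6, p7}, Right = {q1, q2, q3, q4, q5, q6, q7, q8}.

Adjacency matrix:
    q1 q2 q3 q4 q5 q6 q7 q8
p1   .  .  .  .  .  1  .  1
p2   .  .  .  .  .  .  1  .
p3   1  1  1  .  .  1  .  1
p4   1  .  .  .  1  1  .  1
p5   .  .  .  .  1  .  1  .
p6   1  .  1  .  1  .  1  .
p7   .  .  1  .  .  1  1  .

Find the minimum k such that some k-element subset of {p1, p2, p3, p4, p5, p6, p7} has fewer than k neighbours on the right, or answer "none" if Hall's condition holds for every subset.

none

A matching saturating every left vertex exists, for instance p1→q8, p2→q7, p3→q2, p4→q1, p5→q5, p6→q3, p7→q6.
By Hall's marriage theorem, this means |N(S)| ≥ |S| for every subset S, so no violating subset exists.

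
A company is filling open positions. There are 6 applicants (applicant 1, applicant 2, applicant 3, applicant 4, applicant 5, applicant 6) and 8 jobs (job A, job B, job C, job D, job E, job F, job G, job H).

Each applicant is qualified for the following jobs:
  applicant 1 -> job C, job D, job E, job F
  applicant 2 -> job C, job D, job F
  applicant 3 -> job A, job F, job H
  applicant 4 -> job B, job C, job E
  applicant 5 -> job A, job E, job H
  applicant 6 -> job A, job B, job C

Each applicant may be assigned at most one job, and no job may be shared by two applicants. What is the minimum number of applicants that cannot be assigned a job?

One maximum matching: applicant 1→job E, applicant 2→job D, applicant 3→job F, applicant 4→job B, applicant 5→job H, applicant 6→job A.
This saturates every applicant, so 6 is the maximum.
That matches 6 of the 6, leaving 0 unmatched; no matching can do better.

0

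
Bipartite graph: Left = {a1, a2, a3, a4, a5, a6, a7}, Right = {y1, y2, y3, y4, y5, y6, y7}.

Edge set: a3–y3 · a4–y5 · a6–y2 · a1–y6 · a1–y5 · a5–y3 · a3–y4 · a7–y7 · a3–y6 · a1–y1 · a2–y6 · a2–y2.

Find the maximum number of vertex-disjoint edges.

7

For example, pair a1–y1, a2–y6, a3–y4, a4–y5, a5–y3, a6–y2, a7–y7.
All 7 left vertices are matched, so no larger matching exists.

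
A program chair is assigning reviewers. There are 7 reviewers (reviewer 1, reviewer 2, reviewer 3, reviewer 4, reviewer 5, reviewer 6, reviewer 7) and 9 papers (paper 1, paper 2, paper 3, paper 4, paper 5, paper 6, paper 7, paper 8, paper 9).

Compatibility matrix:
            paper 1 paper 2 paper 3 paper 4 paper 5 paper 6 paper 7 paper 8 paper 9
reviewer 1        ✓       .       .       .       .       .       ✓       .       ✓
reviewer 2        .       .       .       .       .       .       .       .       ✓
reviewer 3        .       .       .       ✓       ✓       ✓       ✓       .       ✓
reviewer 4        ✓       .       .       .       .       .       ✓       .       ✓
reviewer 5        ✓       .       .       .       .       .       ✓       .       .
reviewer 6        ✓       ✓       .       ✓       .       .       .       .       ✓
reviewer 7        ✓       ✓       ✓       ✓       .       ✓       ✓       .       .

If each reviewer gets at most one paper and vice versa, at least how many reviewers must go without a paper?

A valid assignment of size 6: reviewer 1→paper 1, reviewer 2→paper 9, reviewer 3→paper 6, reviewer 4→paper 7, reviewer 6→paper 4, reviewer 7→paper 2.
The set {reviewer 1, reviewer 2, reviewer 4, reviewer 5} has only 3 neighbours ({paper 1, paper 7, paper 9}), so by Hall's theorem at most 6 of the 7 reviewers can be matched.
That matches 6 of the 7, leaving 1 unmatched; no matching can do better.

1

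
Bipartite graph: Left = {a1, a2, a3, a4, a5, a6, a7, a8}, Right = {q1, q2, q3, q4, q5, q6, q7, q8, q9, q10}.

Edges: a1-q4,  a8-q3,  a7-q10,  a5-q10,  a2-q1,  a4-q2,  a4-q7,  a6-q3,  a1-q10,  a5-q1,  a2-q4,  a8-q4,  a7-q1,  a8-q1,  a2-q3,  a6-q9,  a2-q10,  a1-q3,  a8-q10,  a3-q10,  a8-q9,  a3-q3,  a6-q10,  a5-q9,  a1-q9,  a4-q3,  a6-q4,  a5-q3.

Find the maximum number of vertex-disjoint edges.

A valid assignment of size 6: a1–q9, a2–q10, a3–q3, a4–q2, a5–q1, a6–q4.
The set {a1, a2, a3, a5, a6, a7, a8} has only 5 neighbours ({q1, q10, q3, q4, q9}), so by Hall's theorem at most 6 of the 8 left vertices can be matched.

6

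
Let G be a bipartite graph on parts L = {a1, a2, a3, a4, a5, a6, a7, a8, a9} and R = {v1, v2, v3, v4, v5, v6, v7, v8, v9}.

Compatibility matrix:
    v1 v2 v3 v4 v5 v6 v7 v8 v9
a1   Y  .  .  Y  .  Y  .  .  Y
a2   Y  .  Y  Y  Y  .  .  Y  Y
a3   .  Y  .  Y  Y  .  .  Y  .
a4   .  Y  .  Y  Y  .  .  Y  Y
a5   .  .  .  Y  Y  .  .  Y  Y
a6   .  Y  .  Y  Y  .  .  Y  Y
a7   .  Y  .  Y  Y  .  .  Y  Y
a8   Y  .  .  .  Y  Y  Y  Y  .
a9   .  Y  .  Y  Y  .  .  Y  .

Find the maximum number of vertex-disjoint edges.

One maximum matching: a1-v1, a2-v3, a3-v8, a4-v9, a5-v4, a6-v5, a7-v2, a8-v6.
The set {a3, a4, a5, a6, a7, a9} has only 5 neighbours ({v2, v4, v5, v8, v9}), so by Hall's theorem at most 8 of the 9 left vertices can be matched.

8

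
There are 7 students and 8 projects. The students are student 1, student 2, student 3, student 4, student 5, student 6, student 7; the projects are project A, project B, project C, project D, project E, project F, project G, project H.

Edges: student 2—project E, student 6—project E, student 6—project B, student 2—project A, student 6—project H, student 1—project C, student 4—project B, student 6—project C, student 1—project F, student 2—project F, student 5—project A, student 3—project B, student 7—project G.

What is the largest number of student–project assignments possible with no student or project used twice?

One maximum matching: student 1–project C, student 2–project F, student 3–project B, student 5–project A, student 6–project E, student 7–project G.
The set {student 3, student 4} has only 1 neighbour ({project B}), so by Hall's theorem at most 6 of the 7 students can be matched.

6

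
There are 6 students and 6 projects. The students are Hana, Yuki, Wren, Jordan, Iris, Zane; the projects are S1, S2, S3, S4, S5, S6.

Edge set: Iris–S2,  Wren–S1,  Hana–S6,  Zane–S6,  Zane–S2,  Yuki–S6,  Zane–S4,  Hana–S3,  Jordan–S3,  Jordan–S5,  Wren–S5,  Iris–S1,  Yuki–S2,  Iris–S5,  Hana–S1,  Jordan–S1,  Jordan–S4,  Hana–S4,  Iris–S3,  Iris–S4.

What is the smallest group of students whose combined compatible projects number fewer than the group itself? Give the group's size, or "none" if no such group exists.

none

A matching saturating every student exists, for instance Hana→S1, Yuki→S6, Wren→S5, Jordan→S4, Iris→S3, Zane→S2.
By Hall's marriage theorem, this means |N(S)| ≥ |S| for every subset S, so no violating subset exists.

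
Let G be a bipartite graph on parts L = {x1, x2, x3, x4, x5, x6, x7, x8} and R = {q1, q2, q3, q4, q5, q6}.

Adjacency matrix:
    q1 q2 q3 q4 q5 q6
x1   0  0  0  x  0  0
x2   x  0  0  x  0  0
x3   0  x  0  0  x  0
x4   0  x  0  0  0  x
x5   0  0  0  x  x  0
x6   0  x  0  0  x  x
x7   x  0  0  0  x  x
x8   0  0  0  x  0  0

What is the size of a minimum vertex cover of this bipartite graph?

{q1, q2, q4, q5, q6} is a vertex cover of size 5: every edge has an endpoint in this set.
No smaller cover exists because x1–q4, x2–q1, x3–q2, x4–q6, x5–q5 is a matching of size 5, and a cover must include an endpoint of each of these disjoint edges (König's theorem).

5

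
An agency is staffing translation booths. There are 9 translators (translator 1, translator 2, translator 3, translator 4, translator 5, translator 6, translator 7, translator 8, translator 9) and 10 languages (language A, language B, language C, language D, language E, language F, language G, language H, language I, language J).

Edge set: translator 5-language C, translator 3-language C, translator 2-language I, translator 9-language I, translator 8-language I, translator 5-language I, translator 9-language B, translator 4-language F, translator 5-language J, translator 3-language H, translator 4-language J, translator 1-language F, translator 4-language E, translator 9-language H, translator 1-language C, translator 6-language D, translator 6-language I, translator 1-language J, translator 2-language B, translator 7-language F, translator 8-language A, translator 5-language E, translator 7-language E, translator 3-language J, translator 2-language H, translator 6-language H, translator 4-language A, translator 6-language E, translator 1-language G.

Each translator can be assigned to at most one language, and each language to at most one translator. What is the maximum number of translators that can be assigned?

9

One maximum matching: translator 1–language G, translator 2–language H, translator 3–language J, translator 4–language F, translator 5–language I, translator 6–language D, translator 7–language E, translator 8–language A, translator 9–language B.
This saturates every translator, so 9 is the maximum.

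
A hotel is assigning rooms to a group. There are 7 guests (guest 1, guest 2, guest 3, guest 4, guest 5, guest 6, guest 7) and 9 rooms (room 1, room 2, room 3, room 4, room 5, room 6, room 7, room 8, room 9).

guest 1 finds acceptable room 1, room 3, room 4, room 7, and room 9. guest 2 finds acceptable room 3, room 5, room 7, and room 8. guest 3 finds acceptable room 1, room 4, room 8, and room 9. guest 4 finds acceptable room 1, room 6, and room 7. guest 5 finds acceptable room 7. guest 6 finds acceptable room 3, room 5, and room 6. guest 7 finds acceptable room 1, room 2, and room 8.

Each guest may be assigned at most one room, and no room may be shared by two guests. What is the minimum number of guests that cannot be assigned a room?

For example, pair guest 1–room 9, guest 2–room 3, guest 3–room 4, guest 4–room 1, guest 5–room 7, guest 6–room 6, guest 7–room 8.
All 7 guests are matched, so no larger matching exists.
That matches 7 of the 7, leaving 0 unmatched; no matching can do better.

0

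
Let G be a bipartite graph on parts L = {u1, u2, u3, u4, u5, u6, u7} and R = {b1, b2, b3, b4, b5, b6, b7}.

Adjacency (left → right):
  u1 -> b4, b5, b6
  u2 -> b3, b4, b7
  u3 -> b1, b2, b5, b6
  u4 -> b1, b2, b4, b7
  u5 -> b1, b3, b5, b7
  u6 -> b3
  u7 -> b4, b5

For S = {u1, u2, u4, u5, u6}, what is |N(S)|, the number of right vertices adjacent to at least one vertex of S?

The union of neighbours of {u1, u2, u4, u5, u6} is {b1, b2, b3, b4, b5, b6, b7}, which has 7 elements.
Since |N(S)| = 7 ≥ |S| = 5, Hall's condition holds for this subset.

7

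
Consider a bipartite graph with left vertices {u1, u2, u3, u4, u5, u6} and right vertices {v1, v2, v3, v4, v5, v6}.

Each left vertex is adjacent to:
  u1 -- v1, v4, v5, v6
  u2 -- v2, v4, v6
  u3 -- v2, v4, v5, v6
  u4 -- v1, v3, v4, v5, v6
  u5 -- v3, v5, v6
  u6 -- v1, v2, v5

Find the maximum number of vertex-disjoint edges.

6

One maximum matching: u1–v4, u2–v6, u3–v5, u4–v1, u5–v3, u6–v2.
This saturates every left vertex, so 6 is the maximum.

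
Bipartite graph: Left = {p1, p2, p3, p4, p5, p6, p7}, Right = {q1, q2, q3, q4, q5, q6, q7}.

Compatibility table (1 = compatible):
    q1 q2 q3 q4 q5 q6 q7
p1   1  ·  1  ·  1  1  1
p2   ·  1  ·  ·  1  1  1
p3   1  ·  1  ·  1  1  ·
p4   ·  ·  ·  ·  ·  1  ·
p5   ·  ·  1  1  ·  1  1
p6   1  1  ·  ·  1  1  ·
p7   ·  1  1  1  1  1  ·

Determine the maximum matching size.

7

For example, pair p1→q1, p2→q2, p3→q3, p4→q6, p5→q7, p6→q5, p7→q4.
This saturates every left vertex, so 7 is the maximum.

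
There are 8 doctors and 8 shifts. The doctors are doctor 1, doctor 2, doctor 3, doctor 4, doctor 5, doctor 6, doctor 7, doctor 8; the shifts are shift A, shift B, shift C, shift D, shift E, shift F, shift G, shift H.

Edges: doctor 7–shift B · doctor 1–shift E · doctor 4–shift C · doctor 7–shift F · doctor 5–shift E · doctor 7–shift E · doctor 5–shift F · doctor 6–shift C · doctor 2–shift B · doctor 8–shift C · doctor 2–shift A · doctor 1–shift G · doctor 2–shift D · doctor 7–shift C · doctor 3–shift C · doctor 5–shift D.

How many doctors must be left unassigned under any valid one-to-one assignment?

3

One maximum matching: doctor 1-shift G, doctor 2-shift A, doctor 3-shift C, doctor 5-shift F, doctor 7-shift E.
The set {doctor 3, doctor 4, doctor 6, doctor 8} has only 1 neighbour ({shift C}), so by Hall's theorem at most 5 of the 8 doctors can be matched.
That matches 5 of the 8, leaving 3 unmatched; no matching can do better.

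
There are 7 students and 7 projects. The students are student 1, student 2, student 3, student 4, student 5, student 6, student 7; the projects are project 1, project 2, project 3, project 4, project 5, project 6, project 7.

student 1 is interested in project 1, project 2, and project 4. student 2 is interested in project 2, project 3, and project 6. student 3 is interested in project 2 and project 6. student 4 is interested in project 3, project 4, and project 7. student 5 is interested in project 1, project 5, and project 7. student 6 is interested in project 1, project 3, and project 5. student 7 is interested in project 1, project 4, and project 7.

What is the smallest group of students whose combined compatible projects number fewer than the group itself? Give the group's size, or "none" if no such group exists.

none

A matching saturating every student exists, for instance student 1→project 1, student 2→project 2, student 3→project 6, student 4→project 7, student 5→project 5, student 6→project 3, student 7→project 4.
By Hall's marriage theorem, this means |N(S)| ≥ |S| for every subset S, so no violating subset exists.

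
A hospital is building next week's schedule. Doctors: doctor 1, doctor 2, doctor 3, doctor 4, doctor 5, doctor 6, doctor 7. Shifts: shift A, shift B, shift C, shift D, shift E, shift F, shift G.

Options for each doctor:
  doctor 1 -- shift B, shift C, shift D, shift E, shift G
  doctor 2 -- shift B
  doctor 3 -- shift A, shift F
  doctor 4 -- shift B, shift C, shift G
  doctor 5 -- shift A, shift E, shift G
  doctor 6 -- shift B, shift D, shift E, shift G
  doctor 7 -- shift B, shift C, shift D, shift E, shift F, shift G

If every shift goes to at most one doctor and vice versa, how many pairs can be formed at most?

One maximum matching: doctor 1–shift D, doctor 2–shift B, doctor 3–shift F, doctor 4–shift C, doctor 5–shift A, doctor 6–shift E, doctor 7–shift G.
All 7 doctors are matched, so no larger matching exists.

7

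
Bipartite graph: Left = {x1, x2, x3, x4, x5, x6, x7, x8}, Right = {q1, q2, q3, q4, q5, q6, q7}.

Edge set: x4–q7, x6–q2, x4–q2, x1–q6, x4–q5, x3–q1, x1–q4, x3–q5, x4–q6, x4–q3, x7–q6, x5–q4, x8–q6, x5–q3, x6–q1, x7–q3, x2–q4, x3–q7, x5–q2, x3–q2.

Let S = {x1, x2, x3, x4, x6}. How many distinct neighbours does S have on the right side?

The union of neighbours of {x1, x2, x3, x4, x6} is {q1, q2, q3, q4, q5, q6, q7}, which has 7 elements.
Since |N(S)| = 7 ≥ |S| = 5, Hall's condition holds for this subset.

7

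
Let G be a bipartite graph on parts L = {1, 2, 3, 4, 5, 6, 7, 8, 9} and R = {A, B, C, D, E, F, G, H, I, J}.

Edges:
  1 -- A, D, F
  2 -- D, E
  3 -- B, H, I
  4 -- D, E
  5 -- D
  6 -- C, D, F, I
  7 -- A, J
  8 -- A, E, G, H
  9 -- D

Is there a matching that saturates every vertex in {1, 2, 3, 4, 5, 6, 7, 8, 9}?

The set {2, 4, 5, 9} has only 2 neighbours ({D, E}), so by Hall's theorem at most 7 of the 9 left vertices can be matched.
Hence no matching covers every left vertex.

No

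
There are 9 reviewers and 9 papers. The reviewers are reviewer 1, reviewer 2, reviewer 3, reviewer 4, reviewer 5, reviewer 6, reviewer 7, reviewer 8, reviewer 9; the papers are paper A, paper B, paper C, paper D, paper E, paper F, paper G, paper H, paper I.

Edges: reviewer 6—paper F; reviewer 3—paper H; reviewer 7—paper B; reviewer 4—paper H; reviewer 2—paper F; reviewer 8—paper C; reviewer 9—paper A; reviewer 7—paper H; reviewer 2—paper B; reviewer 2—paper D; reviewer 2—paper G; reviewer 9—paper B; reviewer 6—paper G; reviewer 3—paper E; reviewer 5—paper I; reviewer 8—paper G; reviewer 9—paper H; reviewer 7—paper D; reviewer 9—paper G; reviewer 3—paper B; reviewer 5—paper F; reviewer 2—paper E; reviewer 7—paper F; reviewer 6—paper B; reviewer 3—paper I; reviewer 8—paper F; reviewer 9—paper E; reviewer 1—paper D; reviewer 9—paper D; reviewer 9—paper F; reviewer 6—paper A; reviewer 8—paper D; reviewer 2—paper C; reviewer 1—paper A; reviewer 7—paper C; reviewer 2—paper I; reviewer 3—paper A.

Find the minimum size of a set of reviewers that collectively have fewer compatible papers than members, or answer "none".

none

A matching saturating every reviewer exists, for instance reviewer 1→paper D, reviewer 2→paper G, reviewer 3→paper E, reviewer 4→paper H, reviewer 5→paper I, reviewer 6→paper A, reviewer 7→paper F, reviewer 8→paper C, reviewer 9→paper B.
By Hall's marriage theorem, this means |N(S)| ≥ |S| for every subset S, so no violating subset exists.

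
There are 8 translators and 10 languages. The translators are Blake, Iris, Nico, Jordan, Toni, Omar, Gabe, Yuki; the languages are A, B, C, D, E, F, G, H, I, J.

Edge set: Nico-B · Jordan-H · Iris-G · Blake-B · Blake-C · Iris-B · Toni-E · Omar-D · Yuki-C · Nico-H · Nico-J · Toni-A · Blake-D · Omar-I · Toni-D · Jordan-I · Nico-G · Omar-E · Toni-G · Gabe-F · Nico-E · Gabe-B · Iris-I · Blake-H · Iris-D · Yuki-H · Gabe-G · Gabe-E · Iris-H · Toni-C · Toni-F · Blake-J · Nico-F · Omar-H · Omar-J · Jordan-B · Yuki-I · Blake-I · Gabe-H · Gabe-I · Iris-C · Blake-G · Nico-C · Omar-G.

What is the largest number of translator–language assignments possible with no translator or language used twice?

One maximum matching: Blake→J, Iris→B, Nico→H, Jordan→I, Toni→A, Omar→E, Gabe→G, Yuki→C.
This saturates every translator, so 8 is the maximum.

8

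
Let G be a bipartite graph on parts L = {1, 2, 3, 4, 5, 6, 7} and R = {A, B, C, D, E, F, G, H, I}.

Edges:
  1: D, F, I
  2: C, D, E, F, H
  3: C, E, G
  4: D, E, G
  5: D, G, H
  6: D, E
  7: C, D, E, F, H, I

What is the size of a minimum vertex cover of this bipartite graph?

7

The 7 edges 1–I, 2–F, 3–C, 4–G, 5–H, 6–D, 7–E form a matching, so any vertex cover needs at least 7 vertices (one per matched edge).
Conversely {1, 2, 3, 4, 5, 6, 7} meets every edge and has exactly 7 vertices, so 7 is optimal.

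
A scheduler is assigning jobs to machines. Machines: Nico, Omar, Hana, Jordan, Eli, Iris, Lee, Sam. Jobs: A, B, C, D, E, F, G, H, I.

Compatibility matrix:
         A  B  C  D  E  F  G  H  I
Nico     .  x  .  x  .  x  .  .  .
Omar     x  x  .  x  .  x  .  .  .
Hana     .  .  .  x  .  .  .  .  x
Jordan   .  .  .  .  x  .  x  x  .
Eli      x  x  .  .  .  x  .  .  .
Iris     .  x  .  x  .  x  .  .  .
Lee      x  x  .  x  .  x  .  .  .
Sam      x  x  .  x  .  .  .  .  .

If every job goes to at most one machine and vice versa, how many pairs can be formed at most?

6

A valid assignment of size 6: Nico–D, Omar–A, Hana–I, Jordan–E, Eli–F, Iris–B.
The set {Nico, Omar, Eli, Iris, Lee, Sam} has only 4 neighbours ({A, B, D, F}), so by Hall's theorem at most 6 of the 8 machines can be matched.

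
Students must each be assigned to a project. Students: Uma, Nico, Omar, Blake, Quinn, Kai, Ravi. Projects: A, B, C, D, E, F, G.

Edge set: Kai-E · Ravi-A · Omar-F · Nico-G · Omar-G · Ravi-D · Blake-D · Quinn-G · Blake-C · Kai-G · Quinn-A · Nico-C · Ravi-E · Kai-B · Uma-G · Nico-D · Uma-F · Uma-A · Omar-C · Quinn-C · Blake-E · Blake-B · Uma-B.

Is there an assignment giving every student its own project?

Yes

For example, pair Uma–A, Nico–D, Omar–F, Blake–B, Quinn–C, Kai–G, Ravi–E.
All 7 students are covered.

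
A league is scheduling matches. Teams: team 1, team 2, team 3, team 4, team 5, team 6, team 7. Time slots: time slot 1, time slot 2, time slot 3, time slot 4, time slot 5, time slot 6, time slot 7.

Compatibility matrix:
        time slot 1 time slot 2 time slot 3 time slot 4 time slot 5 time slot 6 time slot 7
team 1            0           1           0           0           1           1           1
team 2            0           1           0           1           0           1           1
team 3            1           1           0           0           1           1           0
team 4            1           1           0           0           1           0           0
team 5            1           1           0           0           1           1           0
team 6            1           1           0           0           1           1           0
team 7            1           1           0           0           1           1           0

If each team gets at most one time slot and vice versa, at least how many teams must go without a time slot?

For example, pair team 1-time slot 7, team 2-time slot 4, team 3-time slot 6, team 4-time slot 1, team 5-time slot 5, team 6-time slot 2.
The set {team 3, team 4, team 5, team 6, team 7} has only 4 neighbours ({time slot 1, time slot 2, time slot 5, time slot 6}), so by Hall's theorem at most 6 of the 7 teams can be matched.
That matches 6 of the 7, leaving 1 unmatched; no matching can do better.

1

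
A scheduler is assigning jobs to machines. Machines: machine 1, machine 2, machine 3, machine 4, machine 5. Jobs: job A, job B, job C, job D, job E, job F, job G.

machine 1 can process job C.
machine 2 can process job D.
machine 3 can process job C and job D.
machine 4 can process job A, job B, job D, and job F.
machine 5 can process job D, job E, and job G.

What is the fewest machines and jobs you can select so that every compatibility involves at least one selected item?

4

{machine 4, machine 5, job C, job D} is a vertex cover of size 4: every edge has an endpoint in this set.
No smaller cover exists because machine 1–job C, machine 2–job D, machine 4–job A, machine 5–job G is a matching of size 4, and a cover must include an endpoint of each of these disjoint edges (König's theorem).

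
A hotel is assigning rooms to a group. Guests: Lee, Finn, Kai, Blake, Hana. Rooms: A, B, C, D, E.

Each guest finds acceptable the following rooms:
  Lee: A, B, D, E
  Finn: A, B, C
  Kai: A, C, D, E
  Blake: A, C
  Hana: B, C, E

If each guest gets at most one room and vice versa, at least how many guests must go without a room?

0

One maximum matching: Lee-E, Finn-C, Kai-D, Blake-A, Hana-B.
This saturates every guest, so 5 is the maximum.
That matches 5 of the 5, leaving 0 unmatched; no matching can do better.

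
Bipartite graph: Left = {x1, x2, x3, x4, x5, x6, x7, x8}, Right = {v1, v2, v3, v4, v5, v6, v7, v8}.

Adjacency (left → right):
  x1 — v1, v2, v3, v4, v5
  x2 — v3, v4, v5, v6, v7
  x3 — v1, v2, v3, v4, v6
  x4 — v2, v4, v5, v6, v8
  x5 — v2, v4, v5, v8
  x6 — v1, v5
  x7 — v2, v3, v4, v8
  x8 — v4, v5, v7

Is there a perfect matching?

For example, pair x1→v1, x2→v4, x3→v3, x4→v6, x5→v8, x6→v5, x7→v2, x8→v7.
Every left vertex is matched, so this is a perfect matching.

Yes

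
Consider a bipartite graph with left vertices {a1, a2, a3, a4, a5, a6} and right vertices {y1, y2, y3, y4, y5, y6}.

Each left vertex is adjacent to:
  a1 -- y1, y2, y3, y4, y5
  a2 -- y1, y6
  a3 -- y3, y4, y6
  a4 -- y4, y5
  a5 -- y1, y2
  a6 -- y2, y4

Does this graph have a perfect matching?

A valid assignment of size 6: a1→y4, a2→y6, a3→y3, a4→y5, a5→y1, a6→y2.
Every left vertex is matched, so this is a perfect matching.

Yes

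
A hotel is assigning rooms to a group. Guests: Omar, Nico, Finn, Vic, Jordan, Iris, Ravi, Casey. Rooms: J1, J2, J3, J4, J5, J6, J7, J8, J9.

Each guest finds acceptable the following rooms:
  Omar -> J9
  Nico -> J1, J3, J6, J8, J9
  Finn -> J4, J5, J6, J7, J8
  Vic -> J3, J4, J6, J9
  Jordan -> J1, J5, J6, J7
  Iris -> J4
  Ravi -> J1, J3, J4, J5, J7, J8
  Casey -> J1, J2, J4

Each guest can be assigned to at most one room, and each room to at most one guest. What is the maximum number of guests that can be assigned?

For example, pair Omar–J9, Nico–J6, Finn–J5, Vic–J3, Jordan–J7, Iris–J4, Ravi–J8, Casey–J1.
All 8 guests are matched, so no larger matching exists.

8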